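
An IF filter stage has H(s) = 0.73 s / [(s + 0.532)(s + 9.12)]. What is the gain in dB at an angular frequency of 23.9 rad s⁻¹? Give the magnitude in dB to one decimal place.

-30.9 dB

|j23.9| = 23.9
|j23.9 + 0.532| = √(23.9² + 0.532²) = 23.91
|j23.9 + 9.12| = √(23.9² + 9.12²) = 25.58
|H(j23.9)| = 0.73 × 23.9 / (23.91 × 25.58) = 0.02853
20 log₁₀(0.02853) = -30.89 dB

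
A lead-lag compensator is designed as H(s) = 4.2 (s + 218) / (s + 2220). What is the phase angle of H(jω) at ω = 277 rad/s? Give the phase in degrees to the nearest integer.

45°

∠(j277 + 218) = arctan(277/218) = 51.80°
∠(j277 + 2220) = arctan(277/2220) = 7.11°
∠H(j277) = 51.80° − 7.11° = 44.68°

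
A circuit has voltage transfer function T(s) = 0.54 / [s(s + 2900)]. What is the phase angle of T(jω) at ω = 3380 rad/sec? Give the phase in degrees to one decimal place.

-139.4 deg

∠(j3380 + 2900) = arctan(3380/2900) = 49.37°
∠(j3380) = 90.00°
∠T(j3380) = − (49.37° + 90.00°) = -139.37°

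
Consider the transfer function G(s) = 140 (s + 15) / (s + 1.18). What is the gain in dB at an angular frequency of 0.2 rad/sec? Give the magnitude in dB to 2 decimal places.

|j0.2 + 15| = √(0.2² + 15²) = 15
|j0.2 + 1.18| = √(0.2² + 1.18²) = 1.197
|G(j0.2)| = 140 × 15 / 1.197 = 1754.8
20 log₁₀(1754.8) = 64.885 dB

64.88 dB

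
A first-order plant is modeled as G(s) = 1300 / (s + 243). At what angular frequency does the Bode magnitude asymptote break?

The single real pole at s = −243 gives a corner at ω = 243 rad/sec.

243 rad/sec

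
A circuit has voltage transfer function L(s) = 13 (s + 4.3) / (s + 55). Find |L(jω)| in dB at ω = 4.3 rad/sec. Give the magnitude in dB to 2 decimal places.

3.12 dB

|j4.3 + 4.3| = √(4.3² + 4.3²) = 6.081
|j4.3 + 55| = √(4.3² + 55²) = 55.17
|L(j4.3)| = 13 × 6.081 / 55.17 = 1.433
20 log₁₀(1.433) = 3.125 dB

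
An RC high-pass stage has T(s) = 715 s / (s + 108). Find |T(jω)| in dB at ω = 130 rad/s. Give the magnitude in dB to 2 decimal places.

|j130| = 130
|j130 + 108| = √(130² + 108²) = 169
|T(j130)| = 715 × 130 / 169 = 549.97
20 log₁₀(549.97) = 54.807 dB

54.81 dB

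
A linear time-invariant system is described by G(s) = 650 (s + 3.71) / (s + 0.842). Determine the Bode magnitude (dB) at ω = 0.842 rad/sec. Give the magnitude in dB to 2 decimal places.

|j0.842 + 3.71| = √(0.842² + 3.71²) = 3.804
|j0.842 + 0.842| = √(0.842² + 0.842²) = 1.191
|G(j0.842)| = 650 × 3.804 / 1.191 = 2076.7
20 log₁₀(2076.7) = 66.347 dB

66.35 dB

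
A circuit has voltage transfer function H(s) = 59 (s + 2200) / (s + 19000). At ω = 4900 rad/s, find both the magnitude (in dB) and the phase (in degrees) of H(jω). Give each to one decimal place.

|H| = 24.2 dB, ∠H = 51.4°

|j4900 + 2200| = √(4900² + 2200²) = 5371
|j4900 + 19000| = √(4900² + 19000²) = 1.962e+04
|H(j4900)| = 59 × 5371 / 1.962e+04 = 16.151
20 log₁₀(16.151) = 24.16 dB
∠(j4900 + 2200) = arctan(4900/2200) = 65.82°
∠(j4900 + 19000) = arctan(4900/19000) = 14.46°
∠H(j4900) = 65.82° − 14.46° = 51.36°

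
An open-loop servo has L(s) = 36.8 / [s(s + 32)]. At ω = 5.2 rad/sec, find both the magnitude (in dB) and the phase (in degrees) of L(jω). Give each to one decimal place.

|j5.2 + 32| = √(5.2² + 32²) = 32.42
|j5.2| = 5.2
|L(j5.2)| = 36.8 / (32.42 × 5.2) = 0.21829
20 log₁₀(0.21829) = -13.22 dB
∠(j5.2 + 32) = arctan(5.2/32) = 9.23°
∠(j5.2) = 90.00°
∠L(j5.2) = − (9.23° + 90.00°) = -99.23°

|L| = -13.2 dB, ∠L = -99.2°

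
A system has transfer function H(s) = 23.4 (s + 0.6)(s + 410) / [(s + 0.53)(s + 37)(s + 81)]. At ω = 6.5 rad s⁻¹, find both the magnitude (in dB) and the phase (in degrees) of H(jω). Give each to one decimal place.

|H| = 10.0 dB, ∠H = -14.3 deg

|j6.5 + 0.6| = √(6.5² + 0.6²) = 6.528
|j6.5 + 410| = √(6.5² + 410²) = 410.1
|j6.5 + 0.53| = √(6.5² + 0.53²) = 6.522
|j6.5 + 37| = √(6.5² + 37²) = 37.57
|j6.5 + 81| = √(6.5² + 81²) = 81.26
|H(j6.5)| = 23.4 × 6.528 × 410.1 / (6.522 × 37.57 × 81.26) = 3.1461
20 log₁₀(3.1461) = 9.96 dB
∠(j6.5 + 0.6) = arctan(6.5/0.6) = 84.73°
∠(j6.5 + 410) = arctan(6.5/410) = 0.91°
∠(j6.5 + 0.53) = arctan(6.5/0.53) = 85.34°
∠(j6.5 + 37) = arctan(6.5/37) = 9.96°
∠(j6.5 + 81) = arctan(6.5/81) = 4.59°
∠H(j6.5) = 84.73° + 0.91° − (85.34° + 9.96° + 4.59°) = -14.26°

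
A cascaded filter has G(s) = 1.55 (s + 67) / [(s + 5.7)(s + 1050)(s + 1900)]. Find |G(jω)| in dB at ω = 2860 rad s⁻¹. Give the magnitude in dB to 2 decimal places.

|j2860 + 67| = √(2860² + 67²) = 2861
|j2860 + 5.7| = √(2860² + 5.7²) = 2860
|j2860 + 1050| = √(2860² + 1050²) = 3047
|j2860 + 1900| = √(2860² + 1900²) = 3434
|G(j2860)| = 1.55 × 2861 / (2860 × 3047 × 3434) = 1.4821e-07
20 log₁₀(1.4821e-07) = -136.582 dB

-136.58 dB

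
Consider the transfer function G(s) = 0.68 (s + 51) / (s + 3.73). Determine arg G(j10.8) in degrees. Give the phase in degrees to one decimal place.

∠(j10.8 + 51) = arctan(10.8/51) = 11.96°
∠(j10.8 + 3.73) = arctan(10.8/3.73) = 70.95°
∠G(j10.8) = 11.96° − 70.95° = -58.99°

-59.0°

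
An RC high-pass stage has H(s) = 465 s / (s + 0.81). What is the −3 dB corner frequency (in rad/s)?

0.81 rad/s

For a single-pole high-pass, the −3 dB point is at the pole: ω = 0.81 rad/s.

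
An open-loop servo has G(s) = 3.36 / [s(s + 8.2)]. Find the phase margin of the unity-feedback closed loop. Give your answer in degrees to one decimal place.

87.1°

Gain crossover: |G(jω)| = 1 at ω ≈ 0.409 rad/s.
∠G(j0.409) = −90° − arctan(0.409/8.2) ≈ -92.86°
PM = 180° + (-92.86°) = 87.14°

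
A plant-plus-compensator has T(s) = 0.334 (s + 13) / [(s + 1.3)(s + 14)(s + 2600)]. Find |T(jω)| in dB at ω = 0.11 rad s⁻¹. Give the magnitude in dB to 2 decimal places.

-80.78 dB

|j0.11 + 13| = √(0.11² + 13²) = 13
|j0.11 + 1.3| = √(0.11² + 1.3²) = 1.305
|j0.11 + 14| = √(0.11² + 14²) = 14
|j0.11 + 2600| = √(0.11² + 2600²) = 2600
|T(j0.11)| = 0.334 × 13 / (1.305 × 14 × 2600) = 9.1432e-05
20 log₁₀(9.1432e-05) = -80.778 dB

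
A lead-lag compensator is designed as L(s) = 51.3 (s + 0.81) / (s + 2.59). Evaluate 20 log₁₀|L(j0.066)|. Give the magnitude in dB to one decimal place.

|j0.066 + 0.81| = √(0.066² + 0.81²) = 0.8127
|j0.066 + 2.59| = √(0.066² + 2.59²) = 2.591
|L(j0.066)| = 51.3 × 0.8127 / 2.591 = 16.092
20 log₁₀(16.092) = 24.13 dB

24.1 dB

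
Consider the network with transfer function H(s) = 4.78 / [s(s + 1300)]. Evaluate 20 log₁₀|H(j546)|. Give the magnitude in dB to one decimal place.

|j546 + 1300| = √(546² + 1300²) = 1410
|j546| = 546
|H(j546)| = 4.78 / (1410 × 546) = 6.2089e-06
20 log₁₀(6.2089e-06) = -104.14 dB

-104.1 dB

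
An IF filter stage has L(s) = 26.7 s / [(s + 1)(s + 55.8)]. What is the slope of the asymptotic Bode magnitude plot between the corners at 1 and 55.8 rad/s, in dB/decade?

In this band the factors already past their corner are: 1 differentiator zero, pole at 1; net slope = 0 dB/decade.

0 dB/decade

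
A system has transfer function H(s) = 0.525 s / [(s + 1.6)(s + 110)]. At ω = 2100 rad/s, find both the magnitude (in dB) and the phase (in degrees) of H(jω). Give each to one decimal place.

|j2100| = 2100
|j2100 + 1.6| = √(2100² + 1.6²) = 2100
|j2100 + 110| = √(2100² + 110²) = 2103
|H(j2100)| = 0.525 × 2100 / (2100 × 2103) = 0.00024966
20 log₁₀(0.00024966) = -72.05 dB
∠(j2100) = 90.00°
∠(j2100 + 1.6) = arctan(2100/1.6) = 89.96°
∠(j2100 + 110) = arctan(2100/110) = 87.00°
∠H(j2100) = 90.00° − (89.96° + 87.00°) = -86.96°

|H| = -72.1 dB, ∠H = -87.0 deg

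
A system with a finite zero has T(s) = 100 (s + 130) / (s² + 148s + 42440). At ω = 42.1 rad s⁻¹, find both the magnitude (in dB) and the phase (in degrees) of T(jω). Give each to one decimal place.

|j42.1 + 130| = √(42.1² + 130²) = 136.6
|(j42.1)² + 148(j42.1) + 42440| = |40668 + j6230.8| = 4.114e+04
|T(j42.1)| = 100 × 136.6 / 4.114e+04 = 0.33213
20 log₁₀(0.33213) = -9.57 dB
∠(j42.1 + 130) = arctan(42.1/130) = 17.94°
∠[(j42.1)² + 148(j42.1) + 42440] = ∠[40668 + j6230.8] = 8.71°
∠T(j42.1) = 17.94° − 8.71° = 9.23°

|T| = -9.6 dB, ∠T = 9.2°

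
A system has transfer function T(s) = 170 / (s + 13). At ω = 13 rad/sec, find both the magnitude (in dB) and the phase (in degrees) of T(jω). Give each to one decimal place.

|j13 + 13| = √(13² + 13²) = 18.38
|T(j13)| = 170 / 18.38 = 9.2468
20 log₁₀(9.2468) = 19.32 dB
∠(j13 + 13) = arctan(13/13) = 45.00°
∠T(j13) = −45.00° = -45.00°

|T| = 19.3 dB, ∠T = -45.0°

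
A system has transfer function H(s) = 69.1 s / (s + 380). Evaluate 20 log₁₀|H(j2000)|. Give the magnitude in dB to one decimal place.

36.6 dB

|j2000| = 2000
|j2000 + 380| = √(2000² + 380²) = 2036
|H(j2000)| = 69.1 × 2000 / 2036 = 67.886
20 log₁₀(67.886) = 36.64 dB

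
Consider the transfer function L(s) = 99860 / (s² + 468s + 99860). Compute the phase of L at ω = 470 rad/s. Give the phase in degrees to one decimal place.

-118.8°

∠[(j470)² + 468(j470) + 99860] = ∠[-1.2104e+05 + j2.1996e+05] = 118.82°
∠L(j470) = −118.82° = -118.82°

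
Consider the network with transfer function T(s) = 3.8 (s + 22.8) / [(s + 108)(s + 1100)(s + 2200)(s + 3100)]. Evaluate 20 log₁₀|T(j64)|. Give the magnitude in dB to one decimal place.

|j64 + 22.8| = √(64² + 22.8²) = 67.94
|j64 + 108| = √(64² + 108²) = 125.5
|j64 + 1100| = √(64² + 1100²) = 1102
|j64 + 2200| = √(64² + 2200²) = 2201
|j64 + 3100| = √(64² + 3100²) = 3101
|T(j64)| = 3.8 × 67.94 / (125.5 × 1102 × 2201 × 3101) = 2.7349e-10
20 log₁₀(2.7349e-10) = -191.26 dB

-191.3 dB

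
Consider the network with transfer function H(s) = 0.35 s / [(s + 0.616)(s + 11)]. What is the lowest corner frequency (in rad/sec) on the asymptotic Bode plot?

0.616 rad/sec

Break frequencies occur at each pole and zero magnitude: 0.616 rad/sec, 11 rad/sec.
The lowest is 0.616 rad/sec.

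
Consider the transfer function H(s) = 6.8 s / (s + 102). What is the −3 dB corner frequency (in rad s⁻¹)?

For a single-pole high-pass, the −3 dB point is at the pole: ω = 102 rad s⁻¹.

102 rad s⁻¹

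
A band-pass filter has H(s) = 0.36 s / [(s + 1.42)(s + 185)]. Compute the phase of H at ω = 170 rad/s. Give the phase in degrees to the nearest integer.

∠(j170) = 90.00°
∠(j170 + 1.42) = arctan(170/1.42) = 89.52°
∠(j170 + 185) = arctan(170/185) = 42.58°
∠H(j170) = 90.00° − (89.52° + 42.58°) = -42.10°

-42°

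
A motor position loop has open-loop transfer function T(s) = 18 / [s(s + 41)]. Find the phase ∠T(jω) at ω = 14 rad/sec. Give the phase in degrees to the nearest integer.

-109°

∠(j14 + 41) = arctan(14/41) = 18.85°
∠(j14) = 90.00°
∠T(j14) = − (18.85° + 90.00°) = -108.85°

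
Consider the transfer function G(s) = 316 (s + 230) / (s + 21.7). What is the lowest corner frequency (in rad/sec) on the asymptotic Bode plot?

21.7 rad/sec

Break frequencies occur at each pole and zero magnitude: 21.7 rad/sec, 230 rad/sec.
The lowest is 21.7 rad/sec.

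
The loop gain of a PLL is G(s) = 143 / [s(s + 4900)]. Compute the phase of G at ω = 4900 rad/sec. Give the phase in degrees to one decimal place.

-135.0 deg

∠(j4900 + 4900) = arctan(4900/4900) = 45.00°
∠(j4900) = 90.00°
∠G(j4900) = − (45.00° + 90.00°) = -135.00°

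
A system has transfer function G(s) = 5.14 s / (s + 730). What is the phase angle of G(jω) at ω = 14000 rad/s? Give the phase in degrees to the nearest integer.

3°

∠(j14000) = 90.00°
∠(j14000 + 730) = arctan(14000/730) = 87.02°
∠G(j14000) = 90.00° − 87.02° = 2.98°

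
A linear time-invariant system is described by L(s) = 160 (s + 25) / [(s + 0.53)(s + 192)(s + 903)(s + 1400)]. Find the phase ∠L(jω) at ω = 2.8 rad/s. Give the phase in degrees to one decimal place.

∠(j2.8 + 25) = arctan(2.8/25) = 6.39°
∠(j2.8 + 0.53) = arctan(2.8/0.53) = 79.28°
∠(j2.8 + 192) = arctan(2.8/192) = 0.84°
∠(j2.8 + 903) = arctan(2.8/903) = 0.18°
∠(j2.8 + 1400) = arctan(2.8/1400) = 0.11°
∠L(j2.8) = 6.39° − (79.28° + 0.84° + 0.18° + 0.11°) = -74.02°

-74.0°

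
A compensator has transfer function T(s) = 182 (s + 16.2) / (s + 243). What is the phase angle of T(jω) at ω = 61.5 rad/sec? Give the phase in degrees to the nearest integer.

61°

∠(j61.5 + 16.2) = arctan(61.5/16.2) = 75.24°
∠(j61.5 + 243) = arctan(61.5/243) = 14.20°
∠T(j61.5) = 75.24° − 14.20° = 61.04°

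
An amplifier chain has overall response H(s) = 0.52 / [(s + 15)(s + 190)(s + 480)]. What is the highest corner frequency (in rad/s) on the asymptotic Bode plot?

Break frequencies occur at each pole and zero magnitude: 15 rad/s, 190 rad/s, 480 rad/s.
The highest is 480 rad/s.

480 rad/s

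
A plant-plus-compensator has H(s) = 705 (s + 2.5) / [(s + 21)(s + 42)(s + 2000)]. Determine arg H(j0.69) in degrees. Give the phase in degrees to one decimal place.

∠(j0.69 + 2.5) = arctan(0.69/2.5) = 15.43°
∠(j0.69 + 21) = arctan(0.69/21) = 1.88°
∠(j0.69 + 42) = arctan(0.69/42) = 0.94°
∠(j0.69 + 2000) = arctan(0.69/2000) = 0.02°
∠H(j0.69) = 15.43° − (1.88° + 0.94° + 0.02°) = 12.59°

12.6°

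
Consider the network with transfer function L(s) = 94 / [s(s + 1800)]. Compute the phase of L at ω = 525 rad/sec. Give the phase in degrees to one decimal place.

∠(j525 + 1800) = arctan(525/1800) = 16.26°
∠(j525) = 90.00°
∠L(j525) = − (16.26° + 90.00°) = -106.26°

-106.3°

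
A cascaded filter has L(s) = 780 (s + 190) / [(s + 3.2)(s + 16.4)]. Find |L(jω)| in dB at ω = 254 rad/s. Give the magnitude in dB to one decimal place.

|j254 + 190| = √(254² + 190²) = 317.2
|j254 + 3.2| = √(254² + 3.2²) = 254
|j254 + 16.4| = √(254² + 16.4²) = 254.5
|L(j254)| = 780 × 317.2 / (254 × 254.5) = 3.8267
20 log₁₀(3.8267) = 11.66 dB

11.7 dB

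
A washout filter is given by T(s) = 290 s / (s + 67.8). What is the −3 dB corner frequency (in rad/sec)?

For a single-pole high-pass, the −3 dB point is at the pole: ω = 67.8 rad/sec.

67.8 rad/sec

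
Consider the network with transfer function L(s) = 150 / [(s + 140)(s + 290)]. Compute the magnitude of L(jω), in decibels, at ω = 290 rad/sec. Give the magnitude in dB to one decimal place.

-58.9 dB

|j290 + 140| = √(290² + 140²) = 322
|j290 + 290| = √(290² + 290²) = 410.1
|L(j290)| = 150 / (322 × 410.1) = 0.0011358
20 log₁₀(0.0011358) = -58.89 dB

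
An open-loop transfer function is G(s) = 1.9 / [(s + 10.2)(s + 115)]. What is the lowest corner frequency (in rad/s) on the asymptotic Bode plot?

10.2 rad/s

Break frequencies occur at each pole and zero magnitude: 10.2 rad/s, 115 rad/s.
The lowest is 10.2 rad/s.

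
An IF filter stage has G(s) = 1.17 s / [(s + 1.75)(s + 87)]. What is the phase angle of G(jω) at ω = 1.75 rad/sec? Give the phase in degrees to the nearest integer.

∠(j1.75) = 90.00°
∠(j1.75 + 1.75) = arctan(1.75/1.75) = 45.00°
∠(j1.75 + 87) = arctan(1.75/87) = 1.15°
∠G(j1.75) = 90.00° − (45.00° + 1.15°) = 43.85°

44 deg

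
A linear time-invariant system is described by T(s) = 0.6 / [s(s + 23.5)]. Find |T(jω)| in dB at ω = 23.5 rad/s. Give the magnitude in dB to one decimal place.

-62.3 dB

|j23.5 + 23.5| = √(23.5² + 23.5²) = 33.23
|j23.5| = 23.5
|T(j23.5)| = 0.6 / (33.23 × 23.5) = 0.00076825
20 log₁₀(0.00076825) = -62.29 dB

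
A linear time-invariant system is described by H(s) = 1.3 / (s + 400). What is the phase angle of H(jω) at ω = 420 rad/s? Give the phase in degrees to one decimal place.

∠(j420 + 400) = arctan(420/400) = 46.40°
∠H(j420) = −46.40° = -46.40°

-46.4 deg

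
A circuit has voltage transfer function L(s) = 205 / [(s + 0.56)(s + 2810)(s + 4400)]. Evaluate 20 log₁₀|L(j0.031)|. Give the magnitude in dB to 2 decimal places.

|j0.031 + 0.56| = √(0.031² + 0.56²) = 0.5609
|j0.031 + 2810| = √(0.031² + 2810²) = 2810
|j0.031 + 4400| = √(0.031² + 4400²) = 4400
|L(j0.031)| = 205 / (0.5609 × 2810 × 4400) = 2.9563e-05
20 log₁₀(2.9563e-05) = -90.585 dB

-90.59 dB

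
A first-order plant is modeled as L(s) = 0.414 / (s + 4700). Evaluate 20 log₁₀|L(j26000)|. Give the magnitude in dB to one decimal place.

-96.1 dB

|j26000 + 4700| = √(26000² + 4700²) = 2.642e+04
|L(j26000)| = 0.414 / 2.642e+04 = 1.5669e-05
20 log₁₀(1.5669e-05) = -96.10 dB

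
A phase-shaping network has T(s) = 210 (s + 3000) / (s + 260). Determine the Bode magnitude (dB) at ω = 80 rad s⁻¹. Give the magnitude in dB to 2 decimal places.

|j80 + 3000| = √(80² + 3000²) = 3001
|j80 + 260| = √(80² + 260²) = 272
|T(j80)| = 210 × 3001 / 272 = 2316.7
20 log₁₀(2316.7) = 67.298 dB

67.30 dB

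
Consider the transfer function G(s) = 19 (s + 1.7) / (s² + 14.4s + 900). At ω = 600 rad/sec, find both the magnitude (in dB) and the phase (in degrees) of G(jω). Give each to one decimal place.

|j600 + 1.7| = √(600² + 1.7²) = 600
|(j600)² + 14.4(j600) + 900| = |-3.591e+05 + j8640| = 3.592e+05
|G(j600)| = 19 × 600 / 3.592e+05 = 0.031737
20 log₁₀(0.031737) = -29.97 dB
∠(j600 + 1.7) = arctan(600/1.7) = 89.84°
∠[(j600)² + 14.4(j600) + 900] = ∠[-3.591e+05 + j8640] = 178.62°
∠G(j600) = 89.84° − 178.62° = -88.78°

|G| = -30.0 dB, ∠G = -88.8°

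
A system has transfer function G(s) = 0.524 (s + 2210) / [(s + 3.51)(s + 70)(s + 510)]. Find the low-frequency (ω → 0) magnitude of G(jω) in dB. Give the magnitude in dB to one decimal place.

-40.7 dB

G(0) = 0.524 × 2210 / (3.51 × 70 × 510) = 0.0092416
20 log₁₀(0.0092416) = -40.69 dB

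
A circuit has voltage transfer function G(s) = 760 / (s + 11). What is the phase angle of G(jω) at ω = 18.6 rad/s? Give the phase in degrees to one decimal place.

∠(j18.6 + 11) = arctan(18.6/11) = 59.40°
∠G(j18.6) = −59.40° = -59.40°

-59.4 deg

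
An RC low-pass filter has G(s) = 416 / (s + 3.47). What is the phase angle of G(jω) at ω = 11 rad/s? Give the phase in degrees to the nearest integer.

∠(j11 + 3.47) = arctan(11/3.47) = 72.49°
∠G(j11) = −72.49° = -72.49°

-72°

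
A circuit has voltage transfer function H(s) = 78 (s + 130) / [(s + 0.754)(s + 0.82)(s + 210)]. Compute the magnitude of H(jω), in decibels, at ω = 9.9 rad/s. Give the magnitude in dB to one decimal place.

|j9.9 + 130| = √(9.9² + 130²) = 130.4
|j9.9 + 0.754| = √(9.9² + 0.754²) = 9.929
|j9.9 + 0.82| = √(9.9² + 0.82²) = 9.934
|j9.9 + 210| = √(9.9² + 210²) = 210.2
|H(j9.9)| = 78 × 130.4 / (9.929 × 9.934 × 210.2) = 0.49043
20 log₁₀(0.49043) = -6.19 dB

-6.2 dB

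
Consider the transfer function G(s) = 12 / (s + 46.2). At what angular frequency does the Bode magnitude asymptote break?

The single real pole at s = −46.2 gives a corner at ω = 46.2 rad s⁻¹.

46.2 rad s⁻¹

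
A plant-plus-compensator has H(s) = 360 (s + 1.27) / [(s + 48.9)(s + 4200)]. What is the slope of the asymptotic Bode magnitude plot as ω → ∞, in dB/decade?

-20 dB/decade

With 1 zero and 2 poles, the high-frequency asymptotic slope is 20 × (1 − 2) = -20 dB/decade.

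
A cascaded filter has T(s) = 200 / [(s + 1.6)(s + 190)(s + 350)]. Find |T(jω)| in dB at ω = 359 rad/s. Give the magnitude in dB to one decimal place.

-111.3 dB

|j359 + 1.6| = √(359² + 1.6²) = 359
|j359 + 190| = √(359² + 190²) = 406.2
|j359 + 350| = √(359² + 350²) = 501.4
|T(j359)| = 200 / (359 × 406.2 × 501.4) = 2.7356e-06
20 log₁₀(2.7356e-06) = -111.26 dB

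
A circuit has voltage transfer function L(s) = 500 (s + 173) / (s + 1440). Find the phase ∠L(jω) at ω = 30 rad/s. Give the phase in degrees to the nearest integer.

9°

∠(j30 + 173) = arctan(30/173) = 9.84°
∠(j30 + 1440) = arctan(30/1440) = 1.19°
∠L(j30) = 9.84° − 1.19° = 8.64°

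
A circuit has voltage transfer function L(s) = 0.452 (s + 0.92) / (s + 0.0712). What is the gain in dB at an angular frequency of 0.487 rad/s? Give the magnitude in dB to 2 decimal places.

-0.39 dB

|j0.487 + 0.92| = √(0.487² + 0.92²) = 1.041
|j0.487 + 0.0712| = √(0.487² + 0.0712²) = 0.4922
|L(j0.487)| = 0.452 × 1.041 / 0.4922 = 0.95597
20 log₁₀(0.95597) = -0.391 dB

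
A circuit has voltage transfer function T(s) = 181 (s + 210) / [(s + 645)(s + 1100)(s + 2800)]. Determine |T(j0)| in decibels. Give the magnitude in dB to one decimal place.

-94.4 dB

T(0) = 181 × 210 / (645 × 1100 × 2800) = 1.9133e-05
20 log₁₀(1.9133e-05) = -94.36 dB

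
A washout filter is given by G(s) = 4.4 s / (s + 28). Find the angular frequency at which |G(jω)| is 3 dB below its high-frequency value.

28 rad s⁻¹

For a single-pole high-pass, the −3 dB point is at the pole: ω = 28 rad s⁻¹.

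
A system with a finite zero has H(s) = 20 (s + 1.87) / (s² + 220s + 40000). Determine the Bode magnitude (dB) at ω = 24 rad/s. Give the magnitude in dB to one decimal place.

-38.3 dB

|j24 + 1.87| = √(24² + 1.87²) = 24.07
|(j24)² + 220(j24) + 40000| = |39424 + j5280| = 3.978e+04
|H(j24)| = 20 × 24.07 / 3.978e+04 = 0.012104
20 log₁₀(0.012104) = -38.34 dB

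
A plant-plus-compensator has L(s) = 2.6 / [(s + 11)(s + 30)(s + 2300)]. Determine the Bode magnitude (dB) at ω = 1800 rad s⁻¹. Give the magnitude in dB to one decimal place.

-191.2 dB

|j1800 + 11| = √(1800² + 11²) = 1800
|j1800 + 30| = √(1800² + 30²) = 1800
|j1800 + 2300| = √(1800² + 2300²) = 2921
|L(j1800)| = 2.6 / (1800 × 1800 × 2921) = 2.7472e-10
20 log₁₀(2.7472e-10) = -191.22 dB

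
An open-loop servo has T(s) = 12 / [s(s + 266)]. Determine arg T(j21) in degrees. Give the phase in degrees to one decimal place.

-94.5 deg

∠(j21 + 266) = arctan(21/266) = 4.51°
∠(j21) = 90.00°
∠T(j21) = − (4.51° + 90.00°) = -94.51°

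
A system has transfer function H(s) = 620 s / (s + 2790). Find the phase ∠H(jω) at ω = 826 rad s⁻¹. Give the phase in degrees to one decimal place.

73.5 deg

∠(j826) = 90.00°
∠(j826 + 2790) = arctan(826/2790) = 16.49°
∠H(j826) = 90.00° − 16.49° = 73.51°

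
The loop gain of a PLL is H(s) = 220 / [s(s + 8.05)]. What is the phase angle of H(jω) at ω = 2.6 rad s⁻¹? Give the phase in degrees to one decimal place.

∠(j2.6 + 8.05) = arctan(2.6/8.05) = 17.90°
∠(j2.6) = 90.00°
∠H(j2.6) = − (17.90° + 90.00°) = -107.90°

-107.9°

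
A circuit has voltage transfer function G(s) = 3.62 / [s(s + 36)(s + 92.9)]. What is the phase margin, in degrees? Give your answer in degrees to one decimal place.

90.0 deg

Gain crossover: |G(jω)| = 1 at ω ≈ 0.00108 rad/s.
∠G(j0.00108) = −90° − arctan(0.00108/36) − arctan(0.00108/92.9) ≈ -90.00°
PM = 180° + (-90.00°) = 90.00°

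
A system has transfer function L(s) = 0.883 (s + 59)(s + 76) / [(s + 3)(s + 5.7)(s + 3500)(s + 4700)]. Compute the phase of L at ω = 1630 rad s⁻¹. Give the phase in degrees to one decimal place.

-48.5°

∠(j1630 + 59) = arctan(1630/59) = 87.93°
∠(j1630 + 76) = arctan(1630/76) = 87.33°
∠(j1630 + 3) = arctan(1630/3) = 89.89°
∠(j1630 + 5.7) = arctan(1630/5.7) = 89.80°
∠(j1630 + 3500) = arctan(1630/3500) = 24.97°
∠(j1630 + 4700) = arctan(1630/4700) = 19.13°
∠L(j1630) = 87.93° + 87.33° − (89.89° + 89.80° + 24.97° + 19.13°) = -48.54°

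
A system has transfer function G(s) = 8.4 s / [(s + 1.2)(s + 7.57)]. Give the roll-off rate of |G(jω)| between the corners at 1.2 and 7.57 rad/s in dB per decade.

0 dB/decade

In this band the factors already past their corner are: 1 differentiator zero, pole at 1.2; net slope = 0 dB/decade.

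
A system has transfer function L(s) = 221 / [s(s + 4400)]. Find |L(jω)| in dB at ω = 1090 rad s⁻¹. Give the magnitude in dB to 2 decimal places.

-86.99 dB

|j1090 + 4400| = √(1090² + 4400²) = 4533
|j1090| = 1090
|L(j1090)| = 221 / (4533 × 1090) = 4.4728e-05
20 log₁₀(4.4728e-05) = -86.988 dB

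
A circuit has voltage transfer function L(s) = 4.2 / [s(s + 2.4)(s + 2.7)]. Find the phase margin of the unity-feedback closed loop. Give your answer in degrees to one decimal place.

62.9°

Gain crossover: |L(jω)| = 1 at ω ≈ 0.612 rad/sec.
∠L(j0.612) = −90° − arctan(0.612/2.4) − arctan(0.612/2.7) ≈ -117.10°
PM = 180° + (-117.10°) = 62.90°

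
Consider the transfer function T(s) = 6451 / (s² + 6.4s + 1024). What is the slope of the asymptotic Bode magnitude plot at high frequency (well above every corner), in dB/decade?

With 0 zeros and 2 poles, the high-frequency asymptotic slope is 20 × (0 − 2) = -40 dB/decade.

-40 dB/decade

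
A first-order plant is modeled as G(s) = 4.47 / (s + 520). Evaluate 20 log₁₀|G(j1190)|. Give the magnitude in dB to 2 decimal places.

|j1190 + 520| = √(1190² + 520²) = 1299
|G(j1190)| = 4.47 / 1299 = 0.003442
20 log₁₀(0.003442) = -49.264 dB

-49.26 dB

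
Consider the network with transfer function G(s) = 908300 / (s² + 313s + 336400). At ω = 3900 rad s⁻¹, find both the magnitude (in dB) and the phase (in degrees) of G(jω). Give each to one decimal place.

|(j3900)² + 313(j3900) + 336400| = |-1.4874e+07 + j1.2207e+06| = 1.492e+07
|G(j3900)| = 908300 / 1.492e+07 = 0.060863
20 log₁₀(0.060863) = -24.31 dB
∠[(j3900)² + 313(j3900) + 336400] = ∠[-1.4874e+07 + j1.2207e+06] = 175.31°
∠G(j3900) = −175.31° = -175.31°

|G| = -24.3 dB, ∠G = -175.3°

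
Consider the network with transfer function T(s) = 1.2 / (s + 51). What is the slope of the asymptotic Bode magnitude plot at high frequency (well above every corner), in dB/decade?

-20 dB/decade

With 0 zeros and 1 pole, the high-frequency asymptotic slope is 20 × (0 − 1) = -20 dB/decade.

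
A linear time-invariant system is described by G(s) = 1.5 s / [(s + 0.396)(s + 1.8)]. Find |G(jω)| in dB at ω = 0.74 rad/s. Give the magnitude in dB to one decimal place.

|j0.74| = 0.74
|j0.74 + 0.396| = √(0.74² + 0.396²) = 0.8393
|j0.74 + 1.8| = √(0.74² + 1.8²) = 1.946
|G(j0.74)| = 1.5 × 0.74 / (0.8393 × 1.946) = 0.67956
20 log₁₀(0.67956) = -3.36 dB

-3.4 dB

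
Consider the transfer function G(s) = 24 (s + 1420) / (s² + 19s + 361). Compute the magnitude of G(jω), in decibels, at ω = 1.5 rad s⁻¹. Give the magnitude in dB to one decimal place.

|j1.5 + 1420| = √(1.5² + 1420²) = 1420
|(j1.5)² + 19(j1.5) + 361| = |358.75 + j28.5| = 359.9
|G(j1.5)| = 24 × 1420 / 359.9 = 94.698
20 log₁₀(94.698) = 39.53 dB

39.5 dB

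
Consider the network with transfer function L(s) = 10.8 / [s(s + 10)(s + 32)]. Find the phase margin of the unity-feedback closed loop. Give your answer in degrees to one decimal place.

Gain crossover: |L(jω)| = 1 at ω ≈ 0.0337 rad/s.
∠L(j0.0337) = −90° − arctan(0.0337/10) − arctan(0.0337/32) ≈ -90.25°
PM = 180° + (-90.25°) = 89.75°

89.7°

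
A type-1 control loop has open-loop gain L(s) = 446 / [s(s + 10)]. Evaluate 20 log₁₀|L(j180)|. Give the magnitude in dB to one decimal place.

-37.2 dB

|j180 + 10| = √(180² + 10²) = 180.3
|j180| = 180
|L(j180)| = 446 / (180.3 × 180) = 0.013744
20 log₁₀(0.013744) = -37.24 dB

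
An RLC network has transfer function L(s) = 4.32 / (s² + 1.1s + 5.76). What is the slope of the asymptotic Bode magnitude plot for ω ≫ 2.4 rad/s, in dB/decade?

With 0 zeros and 2 poles, the high-frequency asymptotic slope is 20 × (0 − 2) = -40 dB/decade.

-40 dB/decade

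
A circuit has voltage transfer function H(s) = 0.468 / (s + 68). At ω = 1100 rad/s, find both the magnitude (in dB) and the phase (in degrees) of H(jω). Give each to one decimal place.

|H| = -67.4 dB, ∠H = -86.5°

|j1100 + 68| = √(1100² + 68²) = 1102
|H(j1100)| = 0.468 / 1102 = 0.00042464
20 log₁₀(0.00042464) = -67.44 dB
∠(j1100 + 68) = arctan(1100/68) = 86.46°
∠H(j1100) = −86.46° = -86.46°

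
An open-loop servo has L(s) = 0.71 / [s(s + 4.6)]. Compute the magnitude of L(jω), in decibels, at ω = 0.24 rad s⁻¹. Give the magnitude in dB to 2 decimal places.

|j0.24 + 4.6| = √(0.24² + 4.6²) = 4.606
|j0.24| = 0.24
|L(j0.24)| = 0.71 / (4.606 × 0.24) = 0.64224
20 log₁₀(0.64224) = -3.846 dB

-3.85 dB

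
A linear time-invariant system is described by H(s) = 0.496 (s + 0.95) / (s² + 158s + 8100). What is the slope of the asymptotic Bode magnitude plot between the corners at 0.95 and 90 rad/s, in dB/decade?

20 dB/decade

In this band the factors already past their corner are: zero at 0.95; net slope = 20 dB/decade.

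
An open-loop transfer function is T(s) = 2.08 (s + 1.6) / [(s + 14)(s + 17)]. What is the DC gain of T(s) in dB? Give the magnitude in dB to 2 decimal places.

-37.09 dB

T(0) = 2.08 × 1.6 / (14 × 17) = 0.013983
20 log₁₀(0.013983) = -37.088 dB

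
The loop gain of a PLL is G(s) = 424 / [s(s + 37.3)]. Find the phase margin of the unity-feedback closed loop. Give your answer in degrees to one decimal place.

73.7 deg

Gain crossover: |G(jω)| = 1 at ω ≈ 10.9 rad/s.
∠G(j10.9) = −90° − arctan(10.9/37.3) ≈ -106.30°
PM = 180° + (-106.30°) = 73.70°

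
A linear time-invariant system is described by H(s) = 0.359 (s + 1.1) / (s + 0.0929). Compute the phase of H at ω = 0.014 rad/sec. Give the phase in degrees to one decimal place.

-7.8°

∠(j0.014 + 1.1) = arctan(0.014/1.1) = 0.73°
∠(j0.014 + 0.0929) = arctan(0.014/0.0929) = 8.57°
∠H(j0.014) = 0.73° − 8.57° = -7.84°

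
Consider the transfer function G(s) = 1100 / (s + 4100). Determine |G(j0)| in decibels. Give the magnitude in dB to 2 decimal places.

-11.43 dB

G(0) = 1100 / 4100 = 0.26829
20 log₁₀(0.26829) = -11.428 dB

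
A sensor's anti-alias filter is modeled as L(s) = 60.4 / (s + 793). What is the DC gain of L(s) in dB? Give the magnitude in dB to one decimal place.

-22.4 dB

L(0) = 60.4 / 793 = 0.076166
20 log₁₀(0.076166) = -22.36 dB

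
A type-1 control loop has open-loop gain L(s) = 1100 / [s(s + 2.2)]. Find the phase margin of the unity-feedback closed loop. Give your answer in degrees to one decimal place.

3.8°

Gain crossover: |L(jω)| = 1 at ω ≈ 33.1 rad/s.
∠L(j33.1) = −90° − arctan(33.1/2.2) ≈ -176.20°
PM = 180° + (-176.20°) = 3.80°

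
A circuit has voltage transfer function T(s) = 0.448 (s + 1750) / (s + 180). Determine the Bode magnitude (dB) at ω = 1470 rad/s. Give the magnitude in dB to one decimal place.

|j1470 + 1750| = √(1470² + 1750²) = 2285
|j1470 + 180| = √(1470² + 180²) = 1481
|T(j1470)| = 0.448 × 2285 / 1481 = 0.69136
20 log₁₀(0.69136) = -3.21 dB

-3.2 dB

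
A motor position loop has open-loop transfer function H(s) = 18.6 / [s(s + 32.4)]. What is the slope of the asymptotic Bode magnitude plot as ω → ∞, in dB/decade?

-40 dB/decade

With 0 zeros and 2 poles, the high-frequency asymptotic slope is 20 × (0 − 2) = -40 dB/decade.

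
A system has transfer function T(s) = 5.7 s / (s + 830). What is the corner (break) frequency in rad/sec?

The single real pole at s = −830 gives a corner at ω = 830 rad/sec.

830 rad/sec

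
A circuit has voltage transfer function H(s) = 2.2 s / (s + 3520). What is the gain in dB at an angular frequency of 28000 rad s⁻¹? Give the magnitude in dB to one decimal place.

6.8 dB

|j28000| = 2.8e+04
|j28000 + 3520| = √(28000² + 3520²) = 2.822e+04
|H(j28000)| = 2.2 × 2.8e+04 / 2.822e+04 = 2.1828
20 log₁₀(2.1828) = 6.78 dB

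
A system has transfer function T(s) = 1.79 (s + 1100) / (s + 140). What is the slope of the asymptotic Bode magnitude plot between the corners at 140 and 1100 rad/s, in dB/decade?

-20 dB/decade

In this band the factors already past their corner are: pole at 140; net slope = -20 dB/decade.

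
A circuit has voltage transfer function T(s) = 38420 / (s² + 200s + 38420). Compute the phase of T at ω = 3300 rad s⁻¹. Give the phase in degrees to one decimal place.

∠[(j3300)² + 200(j3300) + 38420] = ∠[-1.0852e+07 + j6.6e+05] = 176.52°
∠T(j3300) = −176.52° = -176.52°

-176.5°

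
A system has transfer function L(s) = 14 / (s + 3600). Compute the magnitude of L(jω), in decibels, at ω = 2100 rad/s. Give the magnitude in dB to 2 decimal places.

|j2100 + 3600| = √(2100² + 3600²) = 4168
|L(j2100)| = 14 / 4168 = 0.0033591
20 log₁₀(0.0033591) = -49.475 dB

-49.48 dB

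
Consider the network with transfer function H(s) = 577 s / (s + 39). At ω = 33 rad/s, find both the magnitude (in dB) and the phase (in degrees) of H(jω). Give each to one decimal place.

|H| = 51.4 dB, ∠H = 49.8°

|j33| = 33
|j33 + 39| = √(33² + 39²) = 51.09
|H(j33)| = 577 × 33 / 51.09 = 372.71
20 log₁₀(372.71) = 51.43 dB
∠(j33) = 90.00°
∠(j33 + 39) = arctan(33/39) = 40.24°
∠H(j33) = 90.00° − 40.24° = 49.76°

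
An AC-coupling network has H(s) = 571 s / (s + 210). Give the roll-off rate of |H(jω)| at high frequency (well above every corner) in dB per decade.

0 dB/decade

With 1 zero and 1 pole, the high-frequency asymptotic slope is 20 × (1 − 1) = 0 dB/decade.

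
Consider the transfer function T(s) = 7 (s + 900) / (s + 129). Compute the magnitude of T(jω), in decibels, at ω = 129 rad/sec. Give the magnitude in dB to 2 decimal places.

|j129 + 900| = √(129² + 900²) = 909.2
|j129 + 129| = √(129² + 129²) = 182.4
|T(j129)| = 7 × 909.2 / 182.4 = 34.886
20 log₁₀(34.886) = 30.853 dB

30.85 dB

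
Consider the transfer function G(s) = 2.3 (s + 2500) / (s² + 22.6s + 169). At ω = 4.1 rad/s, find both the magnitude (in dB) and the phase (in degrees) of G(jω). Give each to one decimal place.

|G| = 30.2 dB, ∠G = -31.2°

|j4.1 + 2500| = √(4.1² + 2500²) = 2500
|(j4.1)² + 22.6(j4.1) + 169| = |152.19 + j92.66| = 178.2
|G(j4.1)| = 2.3 × 2500 / 178.2 = 32.271
20 log₁₀(32.271) = 30.18 dB
∠(j4.1 + 2500) = arctan(4.1/2500) = 0.09°
∠[(j4.1)² + 22.6(j4.1) + 169] = ∠[152.19 + j92.66] = 31.33°
∠G(j4.1) = 0.09° − 31.33° = -31.24°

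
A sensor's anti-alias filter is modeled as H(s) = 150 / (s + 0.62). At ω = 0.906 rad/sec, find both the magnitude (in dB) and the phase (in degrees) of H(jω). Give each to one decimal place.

|j0.906 + 0.62| = √(0.906² + 0.62²) = 1.098
|H(j0.906)| = 150 / 1.098 = 136.63
20 log₁₀(136.63) = 42.71 dB
∠(j0.906 + 0.62) = arctan(0.906/0.62) = 55.62°
∠H(j0.906) = −55.62° = -55.62°

|H| = 42.7 dB, ∠H = -55.6°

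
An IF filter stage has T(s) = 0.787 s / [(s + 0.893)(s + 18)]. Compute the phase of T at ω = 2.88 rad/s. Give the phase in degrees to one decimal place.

8.1 deg

∠(j2.88) = 90.00°
∠(j2.88 + 0.893) = arctan(2.88/0.893) = 72.77°
∠(j2.88 + 18) = arctan(2.88/18) = 9.09°
∠T(j2.88) = 90.00° − (72.77° + 9.09°) = 8.14°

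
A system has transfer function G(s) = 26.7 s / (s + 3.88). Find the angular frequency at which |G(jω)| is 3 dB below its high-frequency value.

3.88 rad/s

For a single-pole high-pass, the −3 dB point is at the pole: ω = 3.88 rad/s.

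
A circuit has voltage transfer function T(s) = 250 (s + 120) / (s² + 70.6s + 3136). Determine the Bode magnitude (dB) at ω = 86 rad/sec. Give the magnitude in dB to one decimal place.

|j86 + 120| = √(86² + 120²) = 147.6
|(j86)² + 70.6(j86) + 3136| = |-4260 + j6071.6| = 7417
|T(j86)| = 250 × 147.6 / 7417 = 4.9762
20 log₁₀(4.9762) = 13.94 dB

13.9 dB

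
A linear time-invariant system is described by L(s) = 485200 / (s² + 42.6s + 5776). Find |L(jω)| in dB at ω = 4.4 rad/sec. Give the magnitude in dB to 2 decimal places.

|(j4.4)² + 42.6(j4.4) + 5776| = |5756.6 + j187.44| = 5760
|L(j4.4)| = 485200 / 5760 = 84.241
20 log₁₀(84.241) = 38.510 dB

38.51 dB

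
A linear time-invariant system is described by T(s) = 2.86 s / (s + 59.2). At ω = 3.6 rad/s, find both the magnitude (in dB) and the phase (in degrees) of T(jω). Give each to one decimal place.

|j3.6| = 3.6
|j3.6 + 59.2| = √(3.6² + 59.2²) = 59.31
|T(j3.6)| = 2.86 × 3.6 / 59.31 = 0.1736
20 log₁₀(0.1736) = -15.21 dB
∠(j3.6) = 90.00°
∠(j3.6 + 59.2) = arctan(3.6/59.2) = 3.48°
∠T(j3.6) = 90.00° − 3.48° = 86.52°

|T| = -15.2 dB, ∠T = 86.5°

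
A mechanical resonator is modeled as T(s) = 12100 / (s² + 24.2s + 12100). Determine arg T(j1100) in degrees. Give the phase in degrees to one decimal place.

∠[(j1100)² + 24.2(j1100) + 12100] = ∠[-1.1979e+06 + j26620] = 178.73°
∠T(j1100) = −178.73° = -178.73°

-178.7°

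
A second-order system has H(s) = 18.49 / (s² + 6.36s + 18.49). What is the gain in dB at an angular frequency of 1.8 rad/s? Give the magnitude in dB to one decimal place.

|(j1.8)² + 6.36(j1.8) + 18.49| = |15.25 + j11.448| = 19.07
|H(j1.8)| = 18.49 / 19.07 = 0.96965
20 log₁₀(0.96965) = -0.27 dB

-0.3 dB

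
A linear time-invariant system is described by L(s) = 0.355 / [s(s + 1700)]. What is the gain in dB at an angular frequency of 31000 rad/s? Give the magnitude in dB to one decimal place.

|j31000 + 1700| = √(31000² + 1700²) = 3.105e+04
|j31000| = 3.1e+04
|L(j31000)| = 0.355 / (3.105e+04 × 3.1e+04) = 3.6885e-10
20 log₁₀(3.6885e-10) = -188.66 dB

-188.7 dB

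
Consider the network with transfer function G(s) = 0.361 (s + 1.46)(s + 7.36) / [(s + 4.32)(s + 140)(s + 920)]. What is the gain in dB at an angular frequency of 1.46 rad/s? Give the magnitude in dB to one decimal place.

|j1.46 + 1.46| = √(1.46² + 1.46²) = 2.065
|j1.46 + 7.36| = √(1.46² + 7.36²) = 7.503
|j1.46 + 4.32| = √(1.46² + 4.32²) = 4.56
|j1.46 + 140| = √(1.46² + 140²) = 140
|j1.46 + 920| = √(1.46² + 920²) = 920
|G(j1.46)| = 0.361 × 2.065 × 7.503 / (4.56 × 140 × 920) = 9.5219e-06
20 log₁₀(9.5219e-06) = -100.43 dB

-100.4 dB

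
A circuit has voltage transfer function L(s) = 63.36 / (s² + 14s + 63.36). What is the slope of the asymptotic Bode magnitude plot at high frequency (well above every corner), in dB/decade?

With 0 zeros and 2 poles, the high-frequency asymptotic slope is 20 × (0 − 2) = -40 dB/decade.

-40 dB/decade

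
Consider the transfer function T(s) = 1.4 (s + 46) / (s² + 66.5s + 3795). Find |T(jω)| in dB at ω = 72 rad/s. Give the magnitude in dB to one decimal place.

|j72 + 46| = √(72² + 46²) = 85.44
|(j72)² + 66.5(j72) + 3795| = |-1389 + j4788| = 4985
|T(j72)| = 1.4 × 85.44 / 4985 = 0.023993
20 log₁₀(0.023993) = -32.40 dB

-32.4 dB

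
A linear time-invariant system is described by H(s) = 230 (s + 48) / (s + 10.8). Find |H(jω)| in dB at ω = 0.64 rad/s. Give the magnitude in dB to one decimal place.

|j0.64 + 48| = √(0.64² + 48²) = 48
|j0.64 + 10.8| = √(0.64² + 10.8²) = 10.82
|H(j0.64)| = 230 × 48 / 10.82 = 1020.5
20 log₁₀(1020.5) = 60.18 dB

60.2 dB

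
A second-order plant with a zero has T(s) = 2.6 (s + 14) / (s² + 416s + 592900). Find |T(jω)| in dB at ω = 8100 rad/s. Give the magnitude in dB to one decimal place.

-69.8 dB

|j8100 + 14| = √(8100² + 14²) = 8100
|(j8100)² + 416(j8100) + 592900| = |-6.5017e+07 + j3.3696e+06| = 6.51e+07
|T(j8100)| = 2.6 × 8100 / 6.51e+07 = 0.00032348
20 log₁₀(0.00032348) = -69.80 dB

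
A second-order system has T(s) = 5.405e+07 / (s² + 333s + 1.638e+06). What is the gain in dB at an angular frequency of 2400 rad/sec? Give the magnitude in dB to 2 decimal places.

|(j2400)² + 333(j2400) + 1.638e+06| = |-4.122e+06 + j7.992e+05| = 4.199e+06
|T(j2400)| = 5.405e+07 / 4.199e+06 = 12.873
20 log₁₀(12.873) = 22.193 dB

22.19 dB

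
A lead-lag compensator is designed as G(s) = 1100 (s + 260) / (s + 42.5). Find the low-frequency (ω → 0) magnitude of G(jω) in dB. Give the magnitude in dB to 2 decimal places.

76.56 dB

G(0) = 1100 × 260 / 42.5 = 6729.4
20 log₁₀(6729.4) = 76.560 dB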